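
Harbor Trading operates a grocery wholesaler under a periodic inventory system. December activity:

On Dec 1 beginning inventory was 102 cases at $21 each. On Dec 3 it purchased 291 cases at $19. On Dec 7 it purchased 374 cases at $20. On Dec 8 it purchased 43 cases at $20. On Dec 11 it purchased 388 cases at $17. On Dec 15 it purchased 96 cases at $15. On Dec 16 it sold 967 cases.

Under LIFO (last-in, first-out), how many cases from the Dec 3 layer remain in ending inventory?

Dec 16, 967 sold [LIFO — newest first]: 96 @ $15 + 388 @ $17 + 43 @ $20 + 374 @ $20 + 66 @ $19 = $17,630
Ending inventory: 102 @ $21 + 225 @ $19 = $6,417
Check: goods available $24,047 = COGS $17,630 + ending $6,417

225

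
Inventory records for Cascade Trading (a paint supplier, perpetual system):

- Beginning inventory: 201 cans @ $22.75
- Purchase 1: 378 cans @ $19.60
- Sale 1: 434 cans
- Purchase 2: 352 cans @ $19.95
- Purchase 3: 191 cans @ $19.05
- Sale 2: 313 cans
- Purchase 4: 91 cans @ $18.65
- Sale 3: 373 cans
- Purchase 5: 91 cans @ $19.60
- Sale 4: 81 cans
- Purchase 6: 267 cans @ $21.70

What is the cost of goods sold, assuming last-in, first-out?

Sale 1 (434) [LIFO — newest first]: 378 @ $19.60 + 56 @ $22.75 = $8,682.80
Sale 2 (313) [LIFO — newest first]: 191 @ $19.05 + 122 @ $19.95 = $6,072.45
Sale 3 (373) [LIFO — newest first]: 91 @ $18.65 + 230 @ $19.95 + 52 @ $22.75 = $7,468.65
Sale 4 (81) [LIFO — newest first]: 81 @ $19.60 = $1,587.60
Total COGS = $8,682.80 + $6,072.45 + $7,468.65 + $1,587.60 = $23,811.50
Ending inventory: 93 @ $22.75 + 10 @ $19.60 + 267 @ $21.70 = $8,105.65

COGS = $23,811.50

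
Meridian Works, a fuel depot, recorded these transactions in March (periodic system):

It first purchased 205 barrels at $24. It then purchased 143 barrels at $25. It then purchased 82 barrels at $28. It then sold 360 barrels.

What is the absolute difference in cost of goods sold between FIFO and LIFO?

$280

FIFO COGS: 205 @ $24 + 143 @ $25 + 12 @ $28 = $8,831
LIFO COGS: 82 @ $28 + 143 @ $25 + 135 @ $24 = $9,111
Difference = |$8,831 − $9,111| = $280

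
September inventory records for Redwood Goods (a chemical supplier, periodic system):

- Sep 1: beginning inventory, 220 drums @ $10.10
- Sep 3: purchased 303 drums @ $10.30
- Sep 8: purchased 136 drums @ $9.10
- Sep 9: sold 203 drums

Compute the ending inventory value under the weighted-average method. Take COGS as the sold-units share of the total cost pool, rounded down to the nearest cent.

Ending inventory = $4,553.43

Sep 9, sell 203: 203/659 × $6,580.50 → $2,027.07
Ending inventory (cost pool remaining) = $4,553.43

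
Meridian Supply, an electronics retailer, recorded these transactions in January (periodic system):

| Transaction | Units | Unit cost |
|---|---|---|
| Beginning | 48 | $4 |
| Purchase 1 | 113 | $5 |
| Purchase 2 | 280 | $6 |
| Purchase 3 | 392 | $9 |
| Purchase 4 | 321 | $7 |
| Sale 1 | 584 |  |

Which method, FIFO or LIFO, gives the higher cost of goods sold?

FIFO COGS: 48 @ $4 + 113 @ $5 + 280 @ $6 + 143 @ $9 = $3,724
LIFO COGS: 321 @ $7 + 263 @ $9 = $4,614

LIFO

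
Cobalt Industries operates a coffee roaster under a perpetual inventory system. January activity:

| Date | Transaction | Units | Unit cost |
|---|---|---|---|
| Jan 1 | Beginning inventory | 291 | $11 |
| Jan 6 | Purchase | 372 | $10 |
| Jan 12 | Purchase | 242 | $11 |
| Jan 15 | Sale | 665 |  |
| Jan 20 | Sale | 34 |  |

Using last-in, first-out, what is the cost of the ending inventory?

Jan 15, 665 sold [LIFO — newest first]: 242 @ $11 + 372 @ $10 + 51 @ $11 = $6,943
Jan 20, 34 sold [LIFO — newest first]: 34 @ $11 = $374
Total COGS = $6,943 + $374 = $7,317
Ending inventory: 206 @ $11 = $2,266

Ending inventory = $2,266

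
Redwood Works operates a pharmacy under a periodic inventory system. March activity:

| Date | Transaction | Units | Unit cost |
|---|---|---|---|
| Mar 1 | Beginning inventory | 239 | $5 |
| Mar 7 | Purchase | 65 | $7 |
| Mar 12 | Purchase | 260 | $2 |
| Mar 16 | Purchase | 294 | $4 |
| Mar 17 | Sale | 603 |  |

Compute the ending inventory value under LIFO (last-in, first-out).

Mar 17, 603 sold [LIFO — newest first]: 294 @ $4 + 260 @ $2 + 49 @ $7 = $2,039
Ending inventory: 239 @ $5 + 16 @ $7 = $1,307

Ending inventory = $1,307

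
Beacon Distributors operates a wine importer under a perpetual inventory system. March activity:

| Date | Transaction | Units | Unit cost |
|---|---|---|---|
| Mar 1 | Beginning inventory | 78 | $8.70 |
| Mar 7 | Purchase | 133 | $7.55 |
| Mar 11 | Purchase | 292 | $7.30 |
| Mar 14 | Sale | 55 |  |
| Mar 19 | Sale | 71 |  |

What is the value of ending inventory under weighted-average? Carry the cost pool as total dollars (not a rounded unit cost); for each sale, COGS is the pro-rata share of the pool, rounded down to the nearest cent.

Ending inventory = $2,858.88

After Mar 1: 78 on hand, pool $678.60 (≈ $8.7000 each)
After Mar 7: 211 on hand, pool $1,682.75 (≈ $7.9751 each)
After Mar 11: 503 on hand, pool $3,814.35 (≈ $7.5832 each)
Mar 14, sell 55: 55/503 × $3,814.35 → $417.07
Mar 19, sell 71: 71/448 × $3,397.28 → $538.40
Total COGS = $417.07 + $538.40 = $955.47
Ending inventory (cost pool remaining) = $2,858.88
Check: goods available $3,814.35 = COGS $955.47 + ending $2,858.88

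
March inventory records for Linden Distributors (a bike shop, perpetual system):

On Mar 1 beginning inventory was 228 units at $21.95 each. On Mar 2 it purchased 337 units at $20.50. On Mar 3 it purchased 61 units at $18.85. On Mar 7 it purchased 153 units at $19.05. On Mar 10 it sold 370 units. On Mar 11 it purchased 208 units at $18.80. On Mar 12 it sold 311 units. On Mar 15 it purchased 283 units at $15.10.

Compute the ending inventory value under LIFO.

Ending inventory = $10,876.90

Mar 10, 370 sold [LIFO — newest first]: 153 @ $19.05 + 61 @ $18.85 + 156 @ $20.50 = $7,262.50
Mar 12, 311 sold [LIFO — newest first]: 208 @ $18.80 + 103 @ $20.50 = $6,021.90
Total COGS = $7,262.50 + $6,021.90 = $13,284.40
Ending inventory: 228 @ $21.95 + 78 @ $20.50 + 283 @ $15.10 = $10,876.90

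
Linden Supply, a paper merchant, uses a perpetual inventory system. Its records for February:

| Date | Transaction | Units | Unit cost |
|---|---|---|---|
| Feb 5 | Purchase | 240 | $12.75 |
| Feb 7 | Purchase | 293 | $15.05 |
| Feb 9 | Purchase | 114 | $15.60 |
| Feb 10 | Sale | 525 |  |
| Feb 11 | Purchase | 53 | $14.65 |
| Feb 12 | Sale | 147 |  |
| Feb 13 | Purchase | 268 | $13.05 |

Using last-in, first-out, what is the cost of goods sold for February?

Feb 10, 525 sold [LIFO — newest first]: 114 @ $15.60 + 293 @ $15.05 + 118 @ $12.75 = $7,692.55
Feb 12, 147 sold [LIFO — newest first]: 53 @ $14.65 + 94 @ $12.75 = $1,974.95
Total COGS = $7,692.55 + $1,974.95 = $9,667.50
Ending inventory: 28 @ $12.75 + 268 @ $13.05 = $3,854.40

COGS = $9,667.50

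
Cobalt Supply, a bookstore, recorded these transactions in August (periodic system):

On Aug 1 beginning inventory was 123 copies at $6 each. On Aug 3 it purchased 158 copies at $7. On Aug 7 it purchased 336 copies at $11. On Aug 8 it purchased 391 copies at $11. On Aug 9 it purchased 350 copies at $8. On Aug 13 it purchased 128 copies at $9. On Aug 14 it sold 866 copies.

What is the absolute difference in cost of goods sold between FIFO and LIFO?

FIFO COGS: 123 @ $6 + 158 @ $7 + 336 @ $11 + 249 @ $11 = $8,279
LIFO COGS: 128 @ $9 + 350 @ $8 + 388 @ $11 = $8,220
Difference = |$8,279 − $8,220| = $59

$59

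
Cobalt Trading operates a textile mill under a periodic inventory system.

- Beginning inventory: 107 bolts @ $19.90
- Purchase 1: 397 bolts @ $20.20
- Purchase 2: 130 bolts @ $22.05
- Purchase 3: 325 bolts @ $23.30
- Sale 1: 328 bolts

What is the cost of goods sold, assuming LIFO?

COGS = $7,638.65

Sale 1 (328) [LIFO — newest first]: 325 @ $23.30 + 3 @ $22.05 = $7,638.65
Ending inventory: 107 @ $19.90 + 397 @ $20.20 + 127 @ $22.05 = $12,949.05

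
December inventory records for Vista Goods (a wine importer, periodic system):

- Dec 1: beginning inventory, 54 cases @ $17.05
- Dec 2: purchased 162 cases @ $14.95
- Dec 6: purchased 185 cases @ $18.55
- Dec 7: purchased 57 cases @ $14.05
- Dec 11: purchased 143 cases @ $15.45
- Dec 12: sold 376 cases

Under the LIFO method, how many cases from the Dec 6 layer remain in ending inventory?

9

Dec 12, 376 sold [LIFO — newest first]: 143 @ $15.45 + 57 @ $14.05 + 176 @ $18.55 = $6,275.00
Ending inventory: 54 @ $17.05 + 162 @ $14.95 + 9 @ $18.55 = $3,509.55
Check: goods available $9,784.55 = COGS $6,275.00 + ending $3,509.55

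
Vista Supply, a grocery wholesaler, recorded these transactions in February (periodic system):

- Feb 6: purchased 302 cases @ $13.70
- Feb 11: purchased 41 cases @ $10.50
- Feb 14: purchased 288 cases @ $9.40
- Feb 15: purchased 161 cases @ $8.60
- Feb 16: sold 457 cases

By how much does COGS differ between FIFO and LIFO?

FIFO COGS: 302 @ $13.70 + 41 @ $10.50 + 114 @ $9.40 = $5,639.50
LIFO COGS: 161 @ $8.60 + 288 @ $9.40 + 8 @ $10.50 = $4,175.80
Difference = |$5,639.50 − $4,175.80| = $1,463.70

$1,463.70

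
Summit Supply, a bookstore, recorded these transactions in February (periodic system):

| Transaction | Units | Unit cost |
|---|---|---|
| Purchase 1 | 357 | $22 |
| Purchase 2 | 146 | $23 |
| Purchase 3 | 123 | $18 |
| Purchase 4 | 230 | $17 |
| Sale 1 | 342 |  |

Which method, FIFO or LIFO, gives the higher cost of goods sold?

FIFO COGS: 342 @ $22 = $7,524
LIFO COGS: 230 @ $17 + 112 @ $18 = $5,926

FIFO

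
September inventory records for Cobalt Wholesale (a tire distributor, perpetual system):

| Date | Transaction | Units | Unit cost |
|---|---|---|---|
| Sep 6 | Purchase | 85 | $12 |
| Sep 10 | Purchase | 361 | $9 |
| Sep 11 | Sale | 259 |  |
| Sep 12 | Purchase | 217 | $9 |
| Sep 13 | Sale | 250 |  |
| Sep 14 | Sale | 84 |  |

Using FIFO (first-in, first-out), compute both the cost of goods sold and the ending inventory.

COGS = $5,592; ending inventory = $630

Sep 11, 259 sold [FIFO — oldest first]: 85 @ $12 + 174 @ $9 = $2,586
Sep 13, 250 sold [FIFO — oldest first]: 187 @ $9 + 63 @ $9 = $2,250
Sep 14, 84 sold [FIFO — oldest first]: 84 @ $9 = $756
Total COGS = $2,586 + $2,250 + $756 = $5,592
Ending inventory: 70 @ $9 = $630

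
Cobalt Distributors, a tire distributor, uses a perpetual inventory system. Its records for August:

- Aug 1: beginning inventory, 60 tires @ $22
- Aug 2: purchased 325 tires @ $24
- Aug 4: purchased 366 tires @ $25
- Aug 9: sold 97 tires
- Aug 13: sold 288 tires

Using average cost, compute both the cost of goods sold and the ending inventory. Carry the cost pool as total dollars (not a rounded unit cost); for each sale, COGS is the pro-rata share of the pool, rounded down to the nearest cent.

After Aug 1: 60 on hand, pool $1,320.00 (≈ $22.0000 each)
After Aug 2: 385 on hand, pool $9,120.00 (≈ $23.6883 each)
After Aug 4: 751 on hand, pool $18,270.00 (≈ $24.3276 each)
Aug 9, sell 97: 97/751 × $18,270.00 → $2,359.77
Aug 13, sell 288: 288/654 × $15,910.23 → $7,006.33
Total COGS = $2,359.77 + $7,006.33 = $9,366.10
Ending inventory (cost pool remaining) = $8,903.90

COGS = $9,366.10; ending inventory = $8,903.90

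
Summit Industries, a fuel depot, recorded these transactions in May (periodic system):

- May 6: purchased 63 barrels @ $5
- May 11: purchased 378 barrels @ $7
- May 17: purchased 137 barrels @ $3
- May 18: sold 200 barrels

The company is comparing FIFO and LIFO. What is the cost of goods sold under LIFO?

FIFO COGS: 63 @ $5 + 137 @ $7 = $1,274
LIFO COGS: 137 @ $3 + 63 @ $7 = $852

COGS = $852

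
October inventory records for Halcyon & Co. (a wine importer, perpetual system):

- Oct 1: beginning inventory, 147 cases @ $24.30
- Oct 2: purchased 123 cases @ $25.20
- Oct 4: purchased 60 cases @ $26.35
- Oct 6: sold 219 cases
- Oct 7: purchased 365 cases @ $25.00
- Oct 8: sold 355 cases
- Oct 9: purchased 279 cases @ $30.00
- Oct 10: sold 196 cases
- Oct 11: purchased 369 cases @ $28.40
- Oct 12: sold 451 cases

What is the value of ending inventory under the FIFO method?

Oct 6, 219 sold [FIFO — oldest first]: 147 @ $24.30 + 72 @ $25.20 = $5,386.50
Oct 8, 355 sold [FIFO — oldest first]: 51 @ $25.20 + 60 @ $26.35 + 244 @ $25.00 = $8,966.20
Oct 10, 196 sold [FIFO — oldest first]: 121 @ $25.00 + 75 @ $30.00 = $5,275.00
Oct 12, 451 sold [FIFO — oldest first]: 204 @ $30.00 + 247 @ $28.40 = $13,134.80
Total COGS = $5,386.50 + $8,966.20 + $5,275.00 + $13,134.80 = $32,762.50
Ending inventory: 122 @ $28.40 = $3,464.80

Ending inventory = $3,464.80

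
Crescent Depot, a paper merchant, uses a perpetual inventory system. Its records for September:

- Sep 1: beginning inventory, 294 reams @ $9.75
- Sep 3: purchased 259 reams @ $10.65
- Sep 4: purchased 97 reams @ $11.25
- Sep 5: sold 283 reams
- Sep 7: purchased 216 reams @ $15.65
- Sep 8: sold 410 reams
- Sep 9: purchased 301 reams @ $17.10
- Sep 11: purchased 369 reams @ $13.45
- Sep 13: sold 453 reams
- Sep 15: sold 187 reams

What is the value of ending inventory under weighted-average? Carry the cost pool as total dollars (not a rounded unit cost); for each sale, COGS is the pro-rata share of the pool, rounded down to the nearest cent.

Ending inventory = $2,947.12

After Sep 1: 294 on hand, pool $2,866.50 (≈ $9.7500 each)
After Sep 3: 553 on hand, pool $5,624.85 (≈ $10.1715 each)
After Sep 4: 650 on hand, pool $6,716.10 (≈ $10.3325 each)
Sep 5, sell 283: 283/650 × $6,716.10 → $2,924.08
After Sep 7: 583 on hand, pool $7,172.42 (≈ $12.3026 each)
Sep 8, sell 410: 410/583 × $7,172.42 → $5,044.06
After Sep 9: 474 on hand, pool $7,275.46 (≈ $15.3491 each)
After Sep 11: 843 on hand, pool $12,238.51 (≈ $14.5178 each)
Sep 13, sell 453: 453/843 × $12,238.51 → $6,576.56
Sep 15, sell 187: 187/390 × $5,661.95 → $2,714.83
Total COGS = $2,924.08 + $5,044.06 + $6,576.56 + $2,714.83 = $17,259.53
Ending inventory (cost pool remaining) = $2,947.12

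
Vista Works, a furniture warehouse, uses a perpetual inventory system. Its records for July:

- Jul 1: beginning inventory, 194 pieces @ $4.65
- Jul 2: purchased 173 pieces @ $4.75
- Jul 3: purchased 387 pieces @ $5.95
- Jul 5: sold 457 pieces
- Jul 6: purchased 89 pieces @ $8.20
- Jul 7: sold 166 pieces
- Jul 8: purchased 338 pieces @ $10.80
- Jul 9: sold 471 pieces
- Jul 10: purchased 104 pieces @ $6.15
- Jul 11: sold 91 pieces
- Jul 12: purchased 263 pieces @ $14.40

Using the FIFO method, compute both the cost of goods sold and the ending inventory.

Jul 5, 457 sold [FIFO — oldest first]: 194 @ $4.65 + 173 @ $4.75 + 90 @ $5.95 = $2,259.35
Jul 7, 166 sold [FIFO — oldest first]: 166 @ $5.95 = $987.70
Jul 9, 471 sold [FIFO — oldest first]: 131 @ $5.95 + 89 @ $8.20 + 251 @ $10.80 = $4,220.05
Jul 11, 91 sold [FIFO — oldest first]: 87 @ $10.80 + 4 @ $6.15 = $964.20
Total COGS = $2,259.35 + $987.70 + $4,220.05 + $964.20 = $8,431.30
Ending inventory: 100 @ $6.15 + 263 @ $14.40 = $4,402.20

COGS = $8,431.30; ending inventory = $4,402.20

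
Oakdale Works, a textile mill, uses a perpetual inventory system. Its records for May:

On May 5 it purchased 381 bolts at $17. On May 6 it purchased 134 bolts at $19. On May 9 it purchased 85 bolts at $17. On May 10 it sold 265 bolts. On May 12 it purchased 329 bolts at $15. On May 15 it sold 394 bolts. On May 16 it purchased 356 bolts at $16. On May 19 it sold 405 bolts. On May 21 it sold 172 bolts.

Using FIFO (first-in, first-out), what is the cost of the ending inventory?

May 10, 265 sold [FIFO — oldest first]: 265 @ $17 = $4,505
May 15, 394 sold [FIFO — oldest first]: 116 @ $17 + 134 @ $19 + 85 @ $17 + 59 @ $15 = $6,848
May 19, 405 sold [FIFO — oldest first]: 270 @ $15 + 135 @ $16 = $6,210
May 21, 172 sold [FIFO — oldest first]: 172 @ $16 = $2,752
Total COGS = $4,505 + $6,848 + $6,210 + $2,752 = $20,315
Ending inventory: 49 @ $16 = $784
Check: goods available $21,099 = COGS $20,315 + ending $784

Ending inventory = $784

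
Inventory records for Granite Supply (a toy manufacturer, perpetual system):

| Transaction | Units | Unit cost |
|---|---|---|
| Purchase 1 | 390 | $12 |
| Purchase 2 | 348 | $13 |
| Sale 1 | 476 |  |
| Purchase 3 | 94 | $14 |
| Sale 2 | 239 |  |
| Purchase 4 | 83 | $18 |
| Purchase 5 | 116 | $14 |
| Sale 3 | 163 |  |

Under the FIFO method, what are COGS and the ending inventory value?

Sale 1 (476) [FIFO — oldest first]: 390 @ $12 + 86 @ $13 = $5,798
Sale 2 (239) [FIFO — oldest first]: 239 @ $13 = $3,107
Sale 3 (163) [FIFO — oldest first]: 23 @ $13 + 94 @ $14 + 46 @ $18 = $2,443
Total COGS = $5,798 + $3,107 + $2,443 = $11,348
Ending inventory: 37 @ $18 + 116 @ $14 = $2,290
Check: goods available $13,638 = COGS $11,348 + ending $2,290

COGS = $11,348; ending inventory = $2,290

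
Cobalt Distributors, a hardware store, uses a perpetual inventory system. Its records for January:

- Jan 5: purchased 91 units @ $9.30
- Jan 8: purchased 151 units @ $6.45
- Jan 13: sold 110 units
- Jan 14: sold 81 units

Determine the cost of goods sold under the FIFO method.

Jan 13, 110 sold [FIFO — oldest first]: 91 @ $9.30 + 19 @ $6.45 = $968.85
Jan 14, 81 sold [FIFO — oldest first]: 81 @ $6.45 = $522.45
Total COGS = $968.85 + $522.45 = $1,491.30
Ending inventory: 51 @ $6.45 = $328.95

COGS = $1,491.30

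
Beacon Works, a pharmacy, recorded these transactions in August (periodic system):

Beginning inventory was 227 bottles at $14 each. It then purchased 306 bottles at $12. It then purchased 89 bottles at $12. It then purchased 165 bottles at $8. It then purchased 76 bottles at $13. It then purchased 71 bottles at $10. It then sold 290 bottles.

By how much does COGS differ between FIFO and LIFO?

FIFO COGS: 227 @ $14 + 63 @ $12 = $3,934
LIFO COGS: 71 @ $10 + 76 @ $13 + 143 @ $8 = $2,842
Difference = |$3,934 − $2,842| = $1,092

$1,092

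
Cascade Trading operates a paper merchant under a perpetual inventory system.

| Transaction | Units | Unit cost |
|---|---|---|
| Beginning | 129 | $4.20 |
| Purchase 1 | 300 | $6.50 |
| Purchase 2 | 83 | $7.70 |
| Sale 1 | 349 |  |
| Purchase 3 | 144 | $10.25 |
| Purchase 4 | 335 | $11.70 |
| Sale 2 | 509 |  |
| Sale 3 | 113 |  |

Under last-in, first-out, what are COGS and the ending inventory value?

Sale 1 (349) [LIFO — newest first]: 83 @ $7.70 + 266 @ $6.50 = $2,368.10
Sale 2 (509) [LIFO — newest first]: 335 @ $11.70 + 144 @ $10.25 + 30 @ $6.50 = $5,590.50
Sale 3 (113) [LIFO — newest first]: 4 @ $6.50 + 109 @ $4.20 = $483.80
Total COGS = $2,368.10 + $5,590.50 + $483.80 = $8,442.40
Ending inventory: 20 @ $4.20 = $84.00
Check: goods available $8,526.40 = COGS $8,442.40 + ending $84.00

COGS = $8,442.40; ending inventory = $84.00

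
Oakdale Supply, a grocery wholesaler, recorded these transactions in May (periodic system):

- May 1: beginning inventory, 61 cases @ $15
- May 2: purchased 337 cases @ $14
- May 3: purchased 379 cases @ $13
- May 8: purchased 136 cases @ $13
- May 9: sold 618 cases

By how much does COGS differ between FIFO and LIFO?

FIFO COGS: 61 @ $15 + 337 @ $14 + 220 @ $13 = $8,493
LIFO COGS: 136 @ $13 + 379 @ $13 + 103 @ $14 = $8,137
Difference = |$8,493 − $8,137| = $356

$356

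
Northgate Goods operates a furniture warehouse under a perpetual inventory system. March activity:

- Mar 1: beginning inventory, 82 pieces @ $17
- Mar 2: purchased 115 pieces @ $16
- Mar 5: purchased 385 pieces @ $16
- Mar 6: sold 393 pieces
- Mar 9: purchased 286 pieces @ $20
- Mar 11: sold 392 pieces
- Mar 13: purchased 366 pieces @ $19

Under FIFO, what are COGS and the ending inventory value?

Mar 6, 393 sold [FIFO — oldest first]: 82 @ $17 + 115 @ $16 + 196 @ $16 = $6,370
Mar 11, 392 sold [FIFO — oldest first]: 189 @ $16 + 203 @ $20 = $7,084
Total COGS = $6,370 + $7,084 = $13,454
Ending inventory: 83 @ $20 + 366 @ $19 = $8,614

COGS = $13,454; ending inventory = $8,614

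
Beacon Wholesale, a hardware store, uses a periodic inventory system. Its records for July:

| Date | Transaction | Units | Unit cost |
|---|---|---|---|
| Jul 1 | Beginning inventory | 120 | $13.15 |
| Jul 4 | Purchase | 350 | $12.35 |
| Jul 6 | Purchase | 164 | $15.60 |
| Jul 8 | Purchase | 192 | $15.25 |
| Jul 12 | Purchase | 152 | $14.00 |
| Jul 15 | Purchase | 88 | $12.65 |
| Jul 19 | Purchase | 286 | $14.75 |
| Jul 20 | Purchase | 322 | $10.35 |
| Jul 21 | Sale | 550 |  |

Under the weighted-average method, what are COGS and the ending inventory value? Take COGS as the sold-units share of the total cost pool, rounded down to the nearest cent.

Jul 21, sell 550: 550/1674 × $22,179.30 → $7,287.10
Ending inventory (cost pool remaining) = $14,892.20

COGS = $7,287.10; ending inventory = $14,892.20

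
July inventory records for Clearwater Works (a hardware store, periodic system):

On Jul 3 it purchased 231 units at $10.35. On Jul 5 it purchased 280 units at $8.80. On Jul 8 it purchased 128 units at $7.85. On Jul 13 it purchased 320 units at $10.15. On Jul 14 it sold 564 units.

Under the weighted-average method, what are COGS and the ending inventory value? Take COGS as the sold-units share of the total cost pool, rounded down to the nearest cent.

COGS = $5,356.32; ending inventory = $3,751.33

Jul 14, sell 564: 564/959 × $9,107.65 → $5,356.32
Ending inventory (cost pool remaining) = $3,751.33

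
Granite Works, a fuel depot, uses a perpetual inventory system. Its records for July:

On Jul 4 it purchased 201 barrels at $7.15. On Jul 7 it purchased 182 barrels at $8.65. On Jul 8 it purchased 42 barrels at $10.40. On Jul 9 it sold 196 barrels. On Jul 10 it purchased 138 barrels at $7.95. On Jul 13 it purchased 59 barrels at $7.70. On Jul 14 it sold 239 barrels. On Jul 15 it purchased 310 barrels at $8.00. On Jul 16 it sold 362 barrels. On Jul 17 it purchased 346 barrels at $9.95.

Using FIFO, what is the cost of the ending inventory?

Ending inventory = $4,522.70

Jul 9, 196 sold [FIFO — oldest first]: 196 @ $7.15 = $1,401.40
Jul 14, 239 sold [FIFO — oldest first]: 5 @ $7.15 + 182 @ $8.65 + 42 @ $10.40 + 10 @ $7.95 = $2,126.35
Jul 16, 362 sold [FIFO — oldest first]: 128 @ $7.95 + 59 @ $7.70 + 175 @ $8.00 = $2,871.90
Total COGS = $1,401.40 + $2,126.35 + $2,871.90 = $6,399.65
Ending inventory: 135 @ $8.00 + 346 @ $9.95 = $4,522.70
Check: goods available $10,922.35 = COGS $6,399.65 + ending $4,522.70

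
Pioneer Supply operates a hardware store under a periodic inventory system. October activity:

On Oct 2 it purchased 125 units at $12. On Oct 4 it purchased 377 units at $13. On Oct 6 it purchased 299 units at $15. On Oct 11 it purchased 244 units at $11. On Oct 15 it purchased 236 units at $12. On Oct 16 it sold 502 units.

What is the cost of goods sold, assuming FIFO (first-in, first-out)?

Oct 16, 502 sold [FIFO — oldest first]: 125 @ $12 + 377 @ $13 = $6,401
Ending inventory: 299 @ $15 + 244 @ $11 + 236 @ $12 = $10,001

COGS = $6,401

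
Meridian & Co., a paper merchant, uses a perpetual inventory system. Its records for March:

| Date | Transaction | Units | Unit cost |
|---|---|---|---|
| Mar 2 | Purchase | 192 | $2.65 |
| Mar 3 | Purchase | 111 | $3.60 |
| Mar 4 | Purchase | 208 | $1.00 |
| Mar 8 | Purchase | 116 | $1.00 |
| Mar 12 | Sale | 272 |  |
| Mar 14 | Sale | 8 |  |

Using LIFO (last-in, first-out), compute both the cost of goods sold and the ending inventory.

Mar 12, 272 sold [LIFO — newest first]: 116 @ $1.00 + 156 @ $1.00 = $272.00
Mar 14, 8 sold [LIFO — newest first]: 8 @ $1.00 = $8.00
Total COGS = $272.00 + $8.00 = $280.00
Ending inventory: 192 @ $2.65 + 111 @ $3.60 + 44 @ $1.00 = $952.40

COGS = $280.00; ending inventory = $952.40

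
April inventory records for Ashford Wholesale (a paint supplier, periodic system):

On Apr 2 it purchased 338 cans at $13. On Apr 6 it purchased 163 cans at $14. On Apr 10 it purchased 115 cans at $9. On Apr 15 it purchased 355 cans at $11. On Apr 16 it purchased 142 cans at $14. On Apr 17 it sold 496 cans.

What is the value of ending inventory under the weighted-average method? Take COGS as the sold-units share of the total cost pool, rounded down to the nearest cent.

Ending inventory = $7,541.49

Apr 17, sell 496: 496/1113 × $13,604.00 → $6,062.51
Ending inventory (cost pool remaining) = $7,541.49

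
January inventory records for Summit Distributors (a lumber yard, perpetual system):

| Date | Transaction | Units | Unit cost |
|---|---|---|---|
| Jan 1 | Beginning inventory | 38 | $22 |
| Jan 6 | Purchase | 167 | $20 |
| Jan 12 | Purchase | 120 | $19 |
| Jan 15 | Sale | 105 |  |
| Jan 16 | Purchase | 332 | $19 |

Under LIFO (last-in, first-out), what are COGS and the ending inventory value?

Jan 15, 105 sold [LIFO — newest first]: 105 @ $19 = $1,995
Ending inventory: 38 @ $22 + 167 @ $20 + 15 @ $19 + 332 @ $19 = $10,769

COGS = $1,995; ending inventory = $10,769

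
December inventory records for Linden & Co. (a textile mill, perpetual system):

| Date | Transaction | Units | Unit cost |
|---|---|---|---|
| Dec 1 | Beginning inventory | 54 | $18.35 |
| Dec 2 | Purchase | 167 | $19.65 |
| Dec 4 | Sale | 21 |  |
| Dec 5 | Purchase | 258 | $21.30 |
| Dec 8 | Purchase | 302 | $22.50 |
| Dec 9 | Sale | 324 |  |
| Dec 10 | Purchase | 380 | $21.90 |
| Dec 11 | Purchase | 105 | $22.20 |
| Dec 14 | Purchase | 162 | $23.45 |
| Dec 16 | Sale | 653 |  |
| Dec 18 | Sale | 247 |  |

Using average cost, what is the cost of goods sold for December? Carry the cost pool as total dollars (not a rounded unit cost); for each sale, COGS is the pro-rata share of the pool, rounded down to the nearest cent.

COGS = $27,006.51

After Dec 1: 54 on hand, pool $990.90 (≈ $18.3500 each)
After Dec 2: 221 on hand, pool $4,272.45 (≈ $19.3324 each)
Dec 4, sell 21: 21/221 × $4,272.45 → $405.97
After Dec 5: 458 on hand, pool $9,361.88 (≈ $20.4408 each)
After Dec 8: 760 on hand, pool $16,156.88 (≈ $21.2591 each)
Dec 9, sell 324: 324/760 × $16,156.88 → $6,887.93
After Dec 10: 816 on hand, pool $17,590.95 (≈ $21.5575 each)
After Dec 11: 921 on hand, pool $19,921.95 (≈ $21.6308 each)
After Dec 14: 1083 on hand, pool $23,720.85 (≈ $21.9029 each)
Dec 16, sell 653: 653/1083 × $23,720.85 → $14,302.59
Dec 18, sell 247: 247/430 × $9,418.26 → $5,410.02
Total COGS = $405.97 + $6,887.93 + $14,302.59 + $5,410.02 = $27,006.51
Ending inventory (cost pool remaining) = $4,008.24
Check: goods available $31,014.75 = COGS $27,006.51 + ending $4,008.24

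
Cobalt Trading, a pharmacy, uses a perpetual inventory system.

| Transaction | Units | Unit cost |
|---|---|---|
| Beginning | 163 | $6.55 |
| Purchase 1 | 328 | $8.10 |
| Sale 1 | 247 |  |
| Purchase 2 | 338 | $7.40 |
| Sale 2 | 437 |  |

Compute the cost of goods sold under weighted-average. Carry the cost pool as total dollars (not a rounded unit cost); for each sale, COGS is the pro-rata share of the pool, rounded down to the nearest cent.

COGS = $5,141.37

After Beginning: 163 on hand, pool $1,067.65 (≈ $6.5500 each)
After Purchase 1: 491 on hand, pool $3,724.45 (≈ $7.5854 each)
Sale 1, sell 247: 247/491 × $3,724.45 → $1,873.60
After Purchase 2: 582 on hand, pool $4,352.05 (≈ $7.4777 each)
Sale 2, sell 437: 437/582 × $4,352.05 → $3,267.77
Total COGS = $1,873.60 + $3,267.77 = $5,141.37
Ending inventory (cost pool remaining) = $1,084.28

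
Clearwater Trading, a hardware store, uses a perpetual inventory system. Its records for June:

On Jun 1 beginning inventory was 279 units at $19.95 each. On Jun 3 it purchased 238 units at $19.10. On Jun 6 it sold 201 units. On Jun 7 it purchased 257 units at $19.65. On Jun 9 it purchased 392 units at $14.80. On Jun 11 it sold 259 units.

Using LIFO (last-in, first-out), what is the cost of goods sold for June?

Jun 6, 201 sold [LIFO — newest first]: 201 @ $19.10 = $3,839.10
Jun 11, 259 sold [LIFO — newest first]: 259 @ $14.80 = $3,833.20
Total COGS = $3,839.10 + $3,833.20 = $7,672.30
Ending inventory: 279 @ $19.95 + 37 @ $19.10 + 257 @ $19.65 + 133 @ $14.80 = $13,291.20
Check: goods available $20,963.50 = COGS $7,672.30 + ending $13,291.20

COGS = $7,672.30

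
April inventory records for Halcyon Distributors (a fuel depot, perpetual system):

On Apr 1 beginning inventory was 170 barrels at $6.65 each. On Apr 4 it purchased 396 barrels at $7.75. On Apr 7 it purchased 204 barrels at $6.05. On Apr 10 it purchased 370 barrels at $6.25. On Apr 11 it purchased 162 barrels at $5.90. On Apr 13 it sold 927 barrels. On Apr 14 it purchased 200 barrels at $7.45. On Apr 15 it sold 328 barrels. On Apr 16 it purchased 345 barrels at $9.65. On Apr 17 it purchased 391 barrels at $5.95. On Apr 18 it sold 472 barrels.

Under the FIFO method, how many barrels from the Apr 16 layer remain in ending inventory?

120

Apr 13, 927 sold [FIFO — oldest first]: 170 @ $6.65 + 396 @ $7.75 + 204 @ $6.05 + 157 @ $6.25 = $6,414.95
Apr 15, 328 sold [FIFO — oldest first]: 213 @ $6.25 + 115 @ $5.90 = $2,009.75
Apr 18, 472 sold [FIFO — oldest first]: 47 @ $5.90 + 200 @ $7.45 + 225 @ $9.65 = $3,938.55
Total COGS = $6,414.95 + $2,009.75 + $3,938.55 = $12,363.25
Ending inventory: 120 @ $9.65 + 391 @ $5.95 = $3,484.45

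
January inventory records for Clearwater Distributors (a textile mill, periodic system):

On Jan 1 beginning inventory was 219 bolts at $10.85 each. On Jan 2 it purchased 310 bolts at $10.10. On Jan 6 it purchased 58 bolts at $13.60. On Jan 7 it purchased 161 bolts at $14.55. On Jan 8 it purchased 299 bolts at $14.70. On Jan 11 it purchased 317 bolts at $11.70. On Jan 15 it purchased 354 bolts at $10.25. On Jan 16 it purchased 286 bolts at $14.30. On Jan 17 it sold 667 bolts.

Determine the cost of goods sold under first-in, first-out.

Jan 17, 667 sold [FIFO — oldest first]: 219 @ $10.85 + 310 @ $10.10 + 58 @ $13.60 + 80 @ $14.55 = $7,459.95
Ending inventory: 81 @ $14.55 + 299 @ $14.70 + 317 @ $11.70 + 354 @ $10.25 + 286 @ $14.30 = $17,001.05

COGS = $7,459.95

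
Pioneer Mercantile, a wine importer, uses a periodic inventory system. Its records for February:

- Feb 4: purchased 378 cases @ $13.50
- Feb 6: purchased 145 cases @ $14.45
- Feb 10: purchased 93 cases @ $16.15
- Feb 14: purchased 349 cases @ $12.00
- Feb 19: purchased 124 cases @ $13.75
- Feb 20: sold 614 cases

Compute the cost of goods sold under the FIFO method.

COGS = $8,667.90

Feb 20, 614 sold [FIFO — oldest first]: 378 @ $13.50 + 145 @ $14.45 + 91 @ $16.15 = $8,667.90
Ending inventory: 2 @ $16.15 + 349 @ $12.00 + 124 @ $13.75 = $5,925.30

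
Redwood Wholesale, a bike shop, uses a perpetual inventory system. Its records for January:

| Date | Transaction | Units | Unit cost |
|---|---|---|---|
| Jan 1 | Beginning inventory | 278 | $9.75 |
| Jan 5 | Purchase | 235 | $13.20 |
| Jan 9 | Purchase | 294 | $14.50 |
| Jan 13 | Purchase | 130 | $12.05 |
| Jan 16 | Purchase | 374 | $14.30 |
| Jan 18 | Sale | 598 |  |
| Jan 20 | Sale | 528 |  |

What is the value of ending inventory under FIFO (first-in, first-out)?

Ending inventory = $2,645.50

Jan 18, 598 sold [FIFO — oldest first]: 278 @ $9.75 + 235 @ $13.20 + 85 @ $14.50 = $7,045.00
Jan 20, 528 sold [FIFO — oldest first]: 209 @ $14.50 + 130 @ $12.05 + 189 @ $14.30 = $7,299.70
Total COGS = $7,045.00 + $7,299.70 = $14,344.70
Ending inventory: 185 @ $14.30 = $2,645.50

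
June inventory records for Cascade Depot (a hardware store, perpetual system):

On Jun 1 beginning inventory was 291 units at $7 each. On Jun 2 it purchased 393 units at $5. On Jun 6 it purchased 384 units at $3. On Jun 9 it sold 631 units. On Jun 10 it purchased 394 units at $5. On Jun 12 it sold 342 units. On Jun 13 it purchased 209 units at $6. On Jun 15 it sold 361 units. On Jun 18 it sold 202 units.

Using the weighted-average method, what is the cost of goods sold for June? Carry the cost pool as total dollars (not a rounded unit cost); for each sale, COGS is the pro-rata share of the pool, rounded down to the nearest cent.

After Jun 1: 291 on hand, pool $2,037.00 (≈ $7.0000 each)
After Jun 2: 684 on hand, pool $4,002.00 (≈ $5.8509 each)
After Jun 6: 1068 on hand, pool $5,154.00 (≈ $4.8258 each)
Jun 9, sell 631: 631/1068 × $5,154.00 → $3,045.10
After Jun 10: 831 on hand, pool $4,078.90 (≈ $4.9084 each)
Jun 12, sell 342: 342/831 × $4,078.90 → $1,678.68
After Jun 13: 698 on hand, pool $3,654.22 (≈ $5.2353 each)
Jun 15, sell 361: 361/698 × $3,654.22 → $1,889.93
Jun 18, sell 202: 202/337 × $1,764.29 → $1,057.52
Total COGS = $3,045.10 + $1,678.68 + $1,889.93 + $1,057.52 = $7,671.23
Ending inventory (cost pool remaining) = $706.77

COGS = $7,671.23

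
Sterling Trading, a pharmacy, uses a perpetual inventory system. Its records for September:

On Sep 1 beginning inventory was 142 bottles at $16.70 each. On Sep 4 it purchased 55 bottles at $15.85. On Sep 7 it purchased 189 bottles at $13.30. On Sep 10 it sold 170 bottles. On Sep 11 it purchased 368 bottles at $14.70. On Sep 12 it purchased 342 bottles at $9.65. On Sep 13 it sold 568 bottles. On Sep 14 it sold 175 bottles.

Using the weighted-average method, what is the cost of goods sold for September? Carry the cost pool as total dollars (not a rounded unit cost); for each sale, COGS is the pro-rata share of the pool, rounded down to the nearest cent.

After Sep 1: 142 on hand, pool $2,371.40 (≈ $16.7000 each)
After Sep 4: 197 on hand, pool $3,243.15 (≈ $16.4627 each)
After Sep 7: 386 on hand, pool $5,756.85 (≈ $14.9141 each)
Sep 10, sell 170: 170/386 × $5,756.85 → $2,535.40
After Sep 11: 584 on hand, pool $8,631.05 (≈ $14.7792 each)
After Sep 12: 926 on hand, pool $11,931.35 (≈ $12.8848 each)
Sep 13, sell 568: 568/926 × $11,931.35 → $7,318.58
Sep 14, sell 175: 175/358 × $4,612.77 → $2,254.84
Total COGS = $2,535.40 + $7,318.58 + $2,254.84 = $12,108.82
Ending inventory (cost pool remaining) = $2,357.93
Check: goods available $14,466.75 = COGS $12,108.82 + ending $2,357.93

COGS = $12,108.82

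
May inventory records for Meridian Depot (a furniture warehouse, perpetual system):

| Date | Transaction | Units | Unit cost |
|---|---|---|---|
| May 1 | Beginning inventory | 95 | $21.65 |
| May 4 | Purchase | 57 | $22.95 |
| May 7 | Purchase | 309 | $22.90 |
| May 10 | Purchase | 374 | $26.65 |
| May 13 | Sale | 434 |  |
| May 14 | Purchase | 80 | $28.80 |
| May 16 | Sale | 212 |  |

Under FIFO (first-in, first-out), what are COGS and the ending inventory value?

COGS = $15,371.25; ending inventory = $7,340.85

May 13, 434 sold [FIFO — oldest first]: 95 @ $21.65 + 57 @ $22.95 + 282 @ $22.90 = $9,822.70
May 16, 212 sold [FIFO — oldest first]: 27 @ $22.90 + 185 @ $26.65 = $5,548.55
Total COGS = $9,822.70 + $5,548.55 = $15,371.25
Ending inventory: 189 @ $26.65 + 80 @ $28.80 = $7,340.85
Check: goods available $22,712.10 = COGS $15,371.25 + ending $7,340.85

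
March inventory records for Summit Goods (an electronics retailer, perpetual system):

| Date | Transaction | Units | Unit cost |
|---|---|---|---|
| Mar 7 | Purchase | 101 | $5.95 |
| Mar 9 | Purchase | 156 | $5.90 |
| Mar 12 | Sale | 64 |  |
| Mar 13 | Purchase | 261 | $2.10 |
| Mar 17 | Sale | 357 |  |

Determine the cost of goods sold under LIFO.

COGS = $1,492.30

Mar 12, 64 sold [LIFO — newest first]: 64 @ $5.90 = $377.60
Mar 17, 357 sold [LIFO — newest first]: 261 @ $2.10 + 92 @ $5.90 + 4 @ $5.95 = $1,114.70
Total COGS = $377.60 + $1,114.70 = $1,492.30
Ending inventory: 97 @ $5.95 = $577.15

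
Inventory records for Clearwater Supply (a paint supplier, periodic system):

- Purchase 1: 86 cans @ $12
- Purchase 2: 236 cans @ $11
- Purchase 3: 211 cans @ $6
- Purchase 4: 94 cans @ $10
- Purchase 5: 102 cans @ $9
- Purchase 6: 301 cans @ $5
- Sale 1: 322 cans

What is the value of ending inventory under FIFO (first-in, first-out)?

Ending inventory = $4,629

Sale 1 (322) [FIFO — oldest first]: 86 @ $12 + 236 @ $11 = $3,628
Ending inventory: 211 @ $6 + 94 @ $10 + 102 @ $9 + 301 @ $5 = $4,629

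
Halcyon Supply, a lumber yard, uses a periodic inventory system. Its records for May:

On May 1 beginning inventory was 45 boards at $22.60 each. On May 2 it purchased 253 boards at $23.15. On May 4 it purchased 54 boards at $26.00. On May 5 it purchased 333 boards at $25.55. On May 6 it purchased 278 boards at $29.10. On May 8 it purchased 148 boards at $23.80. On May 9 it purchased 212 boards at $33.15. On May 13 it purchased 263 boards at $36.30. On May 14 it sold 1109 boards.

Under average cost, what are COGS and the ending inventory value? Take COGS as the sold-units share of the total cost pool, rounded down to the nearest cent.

May 14, sell 1109: 1109/1586 × $44,973.00 → $31,447.07
Ending inventory (cost pool remaining) = $13,525.93
Check: goods available $44,973.00 = COGS $31,447.07 + ending $13,525.93

COGS = $31,447.07; ending inventory = $13,525.93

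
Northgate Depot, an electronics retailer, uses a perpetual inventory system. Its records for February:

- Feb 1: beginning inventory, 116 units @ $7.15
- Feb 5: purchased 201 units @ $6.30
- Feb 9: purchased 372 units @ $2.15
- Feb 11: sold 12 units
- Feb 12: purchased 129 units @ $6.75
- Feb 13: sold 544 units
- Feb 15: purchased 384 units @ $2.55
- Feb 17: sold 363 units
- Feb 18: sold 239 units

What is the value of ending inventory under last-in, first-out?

Ending inventory = $314.60

Feb 11, 12 sold [LIFO — newest first]: 12 @ $2.15 = $25.80
Feb 13, 544 sold [LIFO — newest first]: 129 @ $6.75 + 360 @ $2.15 + 55 @ $6.30 = $1,991.25
Feb 17, 363 sold [LIFO — newest first]: 363 @ $2.55 = $925.65
Feb 18, 239 sold [LIFO — newest first]: 21 @ $2.55 + 146 @ $6.30 + 72 @ $7.15 = $1,488.15
Total COGS = $25.80 + $1,991.25 + $925.65 + $1,488.15 = $4,430.85
Ending inventory: 44 @ $7.15 = $314.60
Check: goods available $4,745.45 = COGS $4,430.85 + ending $314.60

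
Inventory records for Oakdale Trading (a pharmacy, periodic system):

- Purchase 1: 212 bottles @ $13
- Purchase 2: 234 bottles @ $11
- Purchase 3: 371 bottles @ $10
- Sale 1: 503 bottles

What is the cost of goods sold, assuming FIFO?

Sale 1 (503) [FIFO — oldest first]: 212 @ $13 + 234 @ $11 + 57 @ $10 = $5,900
Ending inventory: 314 @ $10 = $3,140

COGS = $5,900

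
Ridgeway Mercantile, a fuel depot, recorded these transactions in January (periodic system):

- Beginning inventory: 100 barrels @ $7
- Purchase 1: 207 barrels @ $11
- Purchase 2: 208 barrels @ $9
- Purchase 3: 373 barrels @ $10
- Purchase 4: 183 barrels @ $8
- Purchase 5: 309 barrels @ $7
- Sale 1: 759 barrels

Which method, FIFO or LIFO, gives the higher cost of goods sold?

FIFO

FIFO COGS: 100 @ $7 + 207 @ $11 + 208 @ $9 + 244 @ $10 = $7,289
LIFO COGS: 309 @ $7 + 183 @ $8 + 267 @ $10 = $6,297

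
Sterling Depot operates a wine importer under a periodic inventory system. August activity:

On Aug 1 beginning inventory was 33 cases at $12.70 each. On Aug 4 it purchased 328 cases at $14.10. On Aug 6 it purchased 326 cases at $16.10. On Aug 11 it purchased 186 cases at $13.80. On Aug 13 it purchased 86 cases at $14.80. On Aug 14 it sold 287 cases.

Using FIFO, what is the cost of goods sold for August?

Aug 14, 287 sold [FIFO — oldest first]: 33 @ $12.70 + 254 @ $14.10 = $4,000.50
Ending inventory: 74 @ $14.10 + 326 @ $16.10 + 186 @ $13.80 + 86 @ $14.80 = $10,131.60

COGS = $4,000.50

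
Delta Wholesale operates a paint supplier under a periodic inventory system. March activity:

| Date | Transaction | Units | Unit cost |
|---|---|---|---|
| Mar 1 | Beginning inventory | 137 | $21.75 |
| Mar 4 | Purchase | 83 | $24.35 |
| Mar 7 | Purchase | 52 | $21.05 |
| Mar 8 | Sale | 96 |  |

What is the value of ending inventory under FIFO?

Mar 8, 96 sold [FIFO — oldest first]: 96 @ $21.75 = $2,088.00
Ending inventory: 41 @ $21.75 + 83 @ $24.35 + 52 @ $21.05 = $4,007.40

Ending inventory = $4,007.40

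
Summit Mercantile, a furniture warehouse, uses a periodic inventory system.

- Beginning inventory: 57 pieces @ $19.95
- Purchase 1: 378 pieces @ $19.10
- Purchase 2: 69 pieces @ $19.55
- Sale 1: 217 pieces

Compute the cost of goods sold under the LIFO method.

COGS = $4,175.75

Sale 1 (217) [LIFO — newest first]: 69 @ $19.55 + 148 @ $19.10 = $4,175.75
Ending inventory: 57 @ $19.95 + 230 @ $19.10 = $5,530.15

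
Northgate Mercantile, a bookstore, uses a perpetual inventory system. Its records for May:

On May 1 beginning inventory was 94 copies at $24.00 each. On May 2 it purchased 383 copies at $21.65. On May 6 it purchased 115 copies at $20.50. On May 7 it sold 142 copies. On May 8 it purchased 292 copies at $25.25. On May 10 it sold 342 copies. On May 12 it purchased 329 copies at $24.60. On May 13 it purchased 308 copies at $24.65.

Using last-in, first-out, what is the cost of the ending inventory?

Ending inventory = $24,566.50

May 7, 142 sold [LIFO — newest first]: 115 @ $20.50 + 27 @ $21.65 = $2,942.05
May 10, 342 sold [LIFO — newest first]: 292 @ $25.25 + 50 @ $21.65 = $8,455.50
Total COGS = $2,942.05 + $8,455.50 = $11,397.55
Ending inventory: 94 @ $24.00 + 306 @ $21.65 + 329 @ $24.60 + 308 @ $24.65 = $24,566.50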